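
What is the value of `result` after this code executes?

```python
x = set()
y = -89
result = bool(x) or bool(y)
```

x = set(); y = -89; result = True

True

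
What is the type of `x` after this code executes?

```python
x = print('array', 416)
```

print() returns None

NoneType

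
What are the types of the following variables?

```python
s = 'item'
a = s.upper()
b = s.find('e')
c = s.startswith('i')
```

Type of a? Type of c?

upper() returns str; startswith() returns bool

str, bool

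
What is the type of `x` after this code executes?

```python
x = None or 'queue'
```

'or' with None returns the other truthy value (str)

str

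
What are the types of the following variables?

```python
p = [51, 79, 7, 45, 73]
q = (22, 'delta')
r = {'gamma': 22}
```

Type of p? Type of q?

p is assigned a list literal (square brackets); q is assigned a tuple (parenthesized, comma-separated values)

list, tuple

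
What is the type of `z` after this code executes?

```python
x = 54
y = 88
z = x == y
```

Equality comparison returns bool

bool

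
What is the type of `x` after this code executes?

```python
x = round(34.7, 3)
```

round() with decimal places returns float

float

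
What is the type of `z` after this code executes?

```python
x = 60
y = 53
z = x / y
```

int / int = float

float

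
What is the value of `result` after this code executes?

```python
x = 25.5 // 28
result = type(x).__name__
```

x is float; result = 'float'

'float'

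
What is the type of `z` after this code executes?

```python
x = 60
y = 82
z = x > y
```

Comparison returns bool

bool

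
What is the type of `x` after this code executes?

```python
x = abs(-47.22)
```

abs() of float returns float

float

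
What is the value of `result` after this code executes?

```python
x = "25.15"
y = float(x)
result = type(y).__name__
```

x is str; y is float; result = 'float'

'float'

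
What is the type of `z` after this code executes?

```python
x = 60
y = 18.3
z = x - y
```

int - float = float

float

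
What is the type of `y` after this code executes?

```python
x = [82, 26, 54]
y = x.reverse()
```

list.reverse() returns None

NoneType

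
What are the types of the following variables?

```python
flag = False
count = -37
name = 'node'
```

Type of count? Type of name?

count is assigned a bare integer (no decimal point), so it is an int; name is assigned a quoted string literal, so it is a str

int, str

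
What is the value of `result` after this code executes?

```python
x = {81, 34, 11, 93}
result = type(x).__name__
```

x is set; result = 'set'

'set'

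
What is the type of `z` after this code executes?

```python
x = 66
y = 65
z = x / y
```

int / int = float

float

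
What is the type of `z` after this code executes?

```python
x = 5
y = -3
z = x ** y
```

int ** negative = float

float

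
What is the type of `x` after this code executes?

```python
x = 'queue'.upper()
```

str.upper() returns str

str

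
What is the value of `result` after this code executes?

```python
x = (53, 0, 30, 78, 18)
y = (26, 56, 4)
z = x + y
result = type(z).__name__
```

x is tuple; y is tuple; z is tuple; result = 'tuple'

'tuple'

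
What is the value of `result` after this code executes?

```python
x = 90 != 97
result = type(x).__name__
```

x is bool; result = 'bool'

'bool'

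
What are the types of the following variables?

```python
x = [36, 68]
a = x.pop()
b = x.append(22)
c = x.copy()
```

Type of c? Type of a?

copy() returns list; pop() returns element

list, int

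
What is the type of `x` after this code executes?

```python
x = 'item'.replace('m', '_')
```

str.replace() returns str

str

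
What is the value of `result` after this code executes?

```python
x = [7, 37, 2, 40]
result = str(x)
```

x = [7, 37, 2, 40]; result = '[7, 37, 2, 40]'

'[7, 37, 2, 40]'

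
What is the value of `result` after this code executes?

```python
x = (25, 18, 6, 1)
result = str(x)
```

x = (25, 18, 6, 1); result = '(25, 18, 6, 1)'

'(25, 18, 6, 1)'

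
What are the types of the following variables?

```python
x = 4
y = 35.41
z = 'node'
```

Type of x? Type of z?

x is assigned a bare integer (no decimal point), so it is an int; z is assigned a quoted string literal, so it is a str

int, str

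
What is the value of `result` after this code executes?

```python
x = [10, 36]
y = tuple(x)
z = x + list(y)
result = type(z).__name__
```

x is list; y is tuple; z is list; result = 'list'

'list'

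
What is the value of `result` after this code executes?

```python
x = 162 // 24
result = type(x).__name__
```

x is int; result = 'int'

'int'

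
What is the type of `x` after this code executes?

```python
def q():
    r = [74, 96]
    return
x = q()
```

Bare return returns None

NoneType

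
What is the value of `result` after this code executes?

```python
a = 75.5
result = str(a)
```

a = 75.5; result = '75.5'

'75.5'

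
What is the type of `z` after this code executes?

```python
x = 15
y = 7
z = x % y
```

int % int = int

int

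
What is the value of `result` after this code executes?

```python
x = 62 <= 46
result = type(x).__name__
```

x is bool; result = 'bool'

'bool'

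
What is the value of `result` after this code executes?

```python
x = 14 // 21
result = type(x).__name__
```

x is int; result = 'int'

'int'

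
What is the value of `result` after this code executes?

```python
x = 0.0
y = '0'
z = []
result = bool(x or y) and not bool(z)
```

x = 0.0; y = '0'; z = []; result = True

True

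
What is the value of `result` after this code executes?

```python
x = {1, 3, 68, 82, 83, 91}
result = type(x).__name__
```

x is set; result = 'set'

'set'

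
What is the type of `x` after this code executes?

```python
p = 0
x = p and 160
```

'and' returns first falsy value (0 is int)

int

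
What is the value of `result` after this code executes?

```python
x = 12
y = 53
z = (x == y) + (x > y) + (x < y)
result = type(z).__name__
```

x is int; y is int; z is int; result = 'int'

'int'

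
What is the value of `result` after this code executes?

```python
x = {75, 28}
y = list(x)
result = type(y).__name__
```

x is set; y is list; result = 'list'

'list'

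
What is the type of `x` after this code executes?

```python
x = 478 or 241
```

'or' returns first truthy value (int)

int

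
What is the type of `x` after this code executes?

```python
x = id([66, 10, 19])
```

id() returns int

int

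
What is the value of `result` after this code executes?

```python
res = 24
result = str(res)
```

res = 24; result = '24'

'24'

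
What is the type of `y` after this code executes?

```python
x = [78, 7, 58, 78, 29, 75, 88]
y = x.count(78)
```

list.count() returns int

int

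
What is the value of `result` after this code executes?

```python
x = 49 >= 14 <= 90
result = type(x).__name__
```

x is bool; result = 'bool'

'bool'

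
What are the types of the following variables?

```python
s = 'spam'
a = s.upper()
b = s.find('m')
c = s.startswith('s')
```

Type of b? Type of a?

find() returns int; upper() returns str

int, str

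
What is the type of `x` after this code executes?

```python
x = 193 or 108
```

'or' returns first truthy value (int)

int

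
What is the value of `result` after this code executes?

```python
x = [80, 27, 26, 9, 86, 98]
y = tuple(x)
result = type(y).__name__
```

x is list; y is tuple; result = 'tuple'

'tuple'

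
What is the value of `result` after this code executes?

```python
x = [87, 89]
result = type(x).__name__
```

x is list; result = 'list'

'list'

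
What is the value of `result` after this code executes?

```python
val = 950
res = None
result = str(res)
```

val = 950; res = None; result = 'None'

'None'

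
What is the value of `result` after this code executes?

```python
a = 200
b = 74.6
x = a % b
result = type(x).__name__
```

a is int; b is float; x is float; result = 'float'

'float'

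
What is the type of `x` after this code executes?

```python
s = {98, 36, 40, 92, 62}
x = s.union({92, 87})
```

set.union() returns a new set

set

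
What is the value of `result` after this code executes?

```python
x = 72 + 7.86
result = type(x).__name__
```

x is float; result = 'float'

'float'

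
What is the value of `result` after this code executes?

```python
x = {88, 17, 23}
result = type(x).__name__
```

x is set; result = 'set'

'set'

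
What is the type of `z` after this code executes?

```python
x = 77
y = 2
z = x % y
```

int % int = int

int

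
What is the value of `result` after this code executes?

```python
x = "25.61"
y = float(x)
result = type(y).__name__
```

x is str; y is float; result = 'float'

'float'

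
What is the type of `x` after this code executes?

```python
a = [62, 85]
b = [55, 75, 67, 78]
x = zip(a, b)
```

zip() returns a zip object

zip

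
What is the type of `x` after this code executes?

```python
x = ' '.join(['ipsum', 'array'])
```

str.join() returns str

str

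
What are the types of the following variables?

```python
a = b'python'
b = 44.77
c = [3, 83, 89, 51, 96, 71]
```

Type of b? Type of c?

b is assigned a number with a decimal point, so it is a float; c is assigned a list literal (square brackets)

float, list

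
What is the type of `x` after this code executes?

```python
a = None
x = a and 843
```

'and' returns first falsy value (None)

NoneType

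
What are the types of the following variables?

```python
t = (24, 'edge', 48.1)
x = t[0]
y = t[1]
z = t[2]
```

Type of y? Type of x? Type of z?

tuple[1] is str; tuple[0] is int; tuple[2] is float

str, int, float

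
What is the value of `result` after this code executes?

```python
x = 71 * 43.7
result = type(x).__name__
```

x is float; result = 'float'

'float'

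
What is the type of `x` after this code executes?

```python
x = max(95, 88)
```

max() of ints returns int

int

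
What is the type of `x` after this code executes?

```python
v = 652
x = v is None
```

'is' comparison returns bool

bool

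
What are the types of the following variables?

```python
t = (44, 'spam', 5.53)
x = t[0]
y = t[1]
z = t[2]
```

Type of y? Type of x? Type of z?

tuple[1] is str; tuple[0] is int; tuple[2] is float

str, int, float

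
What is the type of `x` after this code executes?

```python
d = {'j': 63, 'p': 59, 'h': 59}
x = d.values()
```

.values() returns dict_values view

dict_values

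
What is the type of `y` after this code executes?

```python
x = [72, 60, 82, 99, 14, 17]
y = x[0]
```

Indexing list[int] returns int

int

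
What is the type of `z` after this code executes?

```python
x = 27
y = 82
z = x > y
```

Comparison returns bool

bool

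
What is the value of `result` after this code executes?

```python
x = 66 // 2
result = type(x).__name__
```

x is int; result = 'int'

'int'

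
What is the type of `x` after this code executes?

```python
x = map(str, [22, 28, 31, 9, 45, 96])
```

map() returns a map object

map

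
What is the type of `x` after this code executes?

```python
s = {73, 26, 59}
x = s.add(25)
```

set.add() returns None (mutates in place)

NoneType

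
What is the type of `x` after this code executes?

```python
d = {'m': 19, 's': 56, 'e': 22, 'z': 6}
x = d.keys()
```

.keys() returns dict_keys view

dict_keys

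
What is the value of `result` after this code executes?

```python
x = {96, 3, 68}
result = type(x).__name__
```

x is set; result = 'set'

'set'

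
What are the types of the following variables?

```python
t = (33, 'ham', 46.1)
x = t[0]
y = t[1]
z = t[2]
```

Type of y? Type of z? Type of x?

tuple[1] is str; tuple[2] is float; tuple[0] is int

str, float, int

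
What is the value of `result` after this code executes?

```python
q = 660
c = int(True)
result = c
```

q = 660; c = 1; result = 1

1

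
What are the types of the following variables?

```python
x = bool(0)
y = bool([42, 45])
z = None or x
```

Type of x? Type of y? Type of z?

bool() returns bool; bool() returns bool; None or bool returns the bool

bool, bool, bool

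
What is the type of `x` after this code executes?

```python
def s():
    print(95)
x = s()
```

Function without return returns None

NoneType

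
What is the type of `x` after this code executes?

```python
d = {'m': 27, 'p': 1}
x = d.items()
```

dict.items() returns dict_items view

dict_items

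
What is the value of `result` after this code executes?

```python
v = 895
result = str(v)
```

v = 895; result = '895'

'895'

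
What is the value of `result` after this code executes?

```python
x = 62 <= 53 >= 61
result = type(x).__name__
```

x is bool; result = 'bool'

'bool'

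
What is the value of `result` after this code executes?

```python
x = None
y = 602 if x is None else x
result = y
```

x = None; y = 602; result = 602

602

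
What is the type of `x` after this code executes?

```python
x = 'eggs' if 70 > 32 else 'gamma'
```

Both branches of conditional are str

str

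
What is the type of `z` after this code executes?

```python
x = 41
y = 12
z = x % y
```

int % int = int

int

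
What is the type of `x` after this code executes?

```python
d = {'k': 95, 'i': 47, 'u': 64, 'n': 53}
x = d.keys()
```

.keys() returns dict_keys view

dict_keys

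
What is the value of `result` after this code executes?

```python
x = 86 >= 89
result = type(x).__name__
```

x is bool; result = 'bool'

'bool'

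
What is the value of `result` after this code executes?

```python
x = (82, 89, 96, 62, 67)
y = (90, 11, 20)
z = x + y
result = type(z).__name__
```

x is tuple; y is tuple; z is tuple; result = 'tuple'

'tuple'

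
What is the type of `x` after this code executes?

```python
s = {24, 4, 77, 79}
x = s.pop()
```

Popping from set[int] returns int

int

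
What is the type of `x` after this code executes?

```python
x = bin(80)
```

bin() returns str representation

str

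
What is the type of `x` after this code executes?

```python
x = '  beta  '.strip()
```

str.strip() returns str

str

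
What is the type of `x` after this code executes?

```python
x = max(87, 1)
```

max() of ints returns int

int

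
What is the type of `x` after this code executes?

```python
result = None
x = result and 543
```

'and' returns first falsy value (None)

NoneType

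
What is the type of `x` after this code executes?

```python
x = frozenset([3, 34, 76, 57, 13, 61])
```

frozenset() returns frozenset

frozenset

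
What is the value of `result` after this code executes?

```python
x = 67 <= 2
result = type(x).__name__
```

x is bool; result = 'bool'

'bool'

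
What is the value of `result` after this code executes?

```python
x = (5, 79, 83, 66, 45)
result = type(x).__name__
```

x is tuple; result = 'tuple'

'tuple'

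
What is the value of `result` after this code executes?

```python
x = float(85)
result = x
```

x = 85.0; result = 85.0

85.0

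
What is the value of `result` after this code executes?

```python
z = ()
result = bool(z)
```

z = (); result = False

False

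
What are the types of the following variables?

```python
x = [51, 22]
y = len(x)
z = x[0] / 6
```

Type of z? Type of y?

int / int = float; len() returns int

float, int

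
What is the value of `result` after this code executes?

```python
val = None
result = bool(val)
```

val = None; result = False

False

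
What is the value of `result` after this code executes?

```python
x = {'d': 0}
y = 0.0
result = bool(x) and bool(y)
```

x = {'d': 0}; y = 0.0; result = False

False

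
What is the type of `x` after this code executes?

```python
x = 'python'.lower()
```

str.lower() returns str

str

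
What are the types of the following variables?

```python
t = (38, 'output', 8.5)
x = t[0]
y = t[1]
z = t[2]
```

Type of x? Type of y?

tuple[0] is int; tuple[1] is str

int, str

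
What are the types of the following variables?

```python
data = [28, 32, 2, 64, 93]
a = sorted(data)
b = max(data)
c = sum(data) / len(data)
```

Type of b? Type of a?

max of ints returns int; sorted() returns list

int, list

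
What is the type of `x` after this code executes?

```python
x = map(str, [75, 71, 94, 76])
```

map() returns a map object

map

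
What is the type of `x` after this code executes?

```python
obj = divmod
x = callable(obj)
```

callable() returns bool

bool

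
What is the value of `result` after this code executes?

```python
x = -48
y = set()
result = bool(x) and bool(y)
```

x = -48; y = set(); result = False

False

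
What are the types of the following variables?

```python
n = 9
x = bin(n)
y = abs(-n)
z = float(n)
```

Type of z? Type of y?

float() returns float; abs() of int returns int

float, int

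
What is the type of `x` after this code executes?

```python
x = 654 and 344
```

'and' with truthy values returns last operand (int)

int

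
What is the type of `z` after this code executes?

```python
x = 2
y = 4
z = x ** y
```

positive int ** positive int = int

int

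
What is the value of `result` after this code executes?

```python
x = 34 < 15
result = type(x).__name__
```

x is bool; result = 'bool'

'bool'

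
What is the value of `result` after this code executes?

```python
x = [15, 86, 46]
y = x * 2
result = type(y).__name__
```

x is list; y is list; result = 'list'

'list'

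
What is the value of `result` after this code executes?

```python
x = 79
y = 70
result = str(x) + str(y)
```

x = 79; y = 70; result = '7970'

'7970'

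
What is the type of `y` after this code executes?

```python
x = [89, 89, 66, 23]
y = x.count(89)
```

list.count() returns int

int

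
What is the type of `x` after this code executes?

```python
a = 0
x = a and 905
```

'and' returns first falsy value (0 is int)

int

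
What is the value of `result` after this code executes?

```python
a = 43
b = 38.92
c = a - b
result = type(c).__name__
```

a is int; b is float; c is float; result = 'float'

'float'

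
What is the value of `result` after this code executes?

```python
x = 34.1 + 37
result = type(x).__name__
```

x is float; result = 'float'

'float'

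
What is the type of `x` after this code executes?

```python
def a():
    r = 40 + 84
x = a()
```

Function without return returns None

NoneType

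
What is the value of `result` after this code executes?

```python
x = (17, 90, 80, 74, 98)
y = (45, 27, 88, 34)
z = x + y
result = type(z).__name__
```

x is tuple; y is tuple; z is tuple; result = 'tuple'

'tuple'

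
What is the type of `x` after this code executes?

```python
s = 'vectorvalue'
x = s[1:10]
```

Slicing a str returns str

str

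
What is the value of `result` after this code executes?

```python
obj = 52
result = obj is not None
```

obj = 52; result = True

True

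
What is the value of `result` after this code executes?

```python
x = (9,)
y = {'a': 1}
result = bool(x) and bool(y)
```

x = (9,); y = {'a': 1}; result = True

True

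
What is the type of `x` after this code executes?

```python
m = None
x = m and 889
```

'and' returns first falsy value (None)

NoneType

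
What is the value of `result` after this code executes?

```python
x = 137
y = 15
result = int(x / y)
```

x = 137; y = 15; result = 9

9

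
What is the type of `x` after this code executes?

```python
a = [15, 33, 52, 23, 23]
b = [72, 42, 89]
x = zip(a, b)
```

zip() returns a zip object

zip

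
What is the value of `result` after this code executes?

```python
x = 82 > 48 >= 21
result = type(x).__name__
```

x is bool; result = 'bool'

'bool'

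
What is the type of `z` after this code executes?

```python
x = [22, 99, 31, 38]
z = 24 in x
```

'in' operator returns bool

bool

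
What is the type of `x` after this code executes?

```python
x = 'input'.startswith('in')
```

str.startswith() returns bool

bool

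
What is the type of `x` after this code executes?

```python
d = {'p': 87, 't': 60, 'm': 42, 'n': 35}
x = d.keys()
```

.keys() returns dict_keys view

dict_keys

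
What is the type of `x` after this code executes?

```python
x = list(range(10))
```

list(range()) returns list

list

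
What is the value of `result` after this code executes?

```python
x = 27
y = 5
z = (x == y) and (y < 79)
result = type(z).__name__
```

x is int; y is int; z is bool; result = 'bool'

'bool'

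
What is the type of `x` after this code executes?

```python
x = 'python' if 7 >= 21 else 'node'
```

Both branches of conditional are str

str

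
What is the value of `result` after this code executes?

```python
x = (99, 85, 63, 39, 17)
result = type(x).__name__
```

x is tuple; result = 'tuple'

'tuple'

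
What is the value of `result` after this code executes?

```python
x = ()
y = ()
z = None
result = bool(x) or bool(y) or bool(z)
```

x = (); y = (); z = None; result = False

False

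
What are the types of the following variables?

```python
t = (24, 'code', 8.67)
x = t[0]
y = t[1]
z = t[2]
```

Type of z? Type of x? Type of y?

tuple[2] is float; tuple[0] is int; tuple[1] is str

float, int, str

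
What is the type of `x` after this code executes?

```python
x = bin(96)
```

bin() returns str representation

str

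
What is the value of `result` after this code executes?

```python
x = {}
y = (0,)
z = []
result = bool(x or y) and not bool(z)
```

x = {}; y = (0,); z = []; result = True

True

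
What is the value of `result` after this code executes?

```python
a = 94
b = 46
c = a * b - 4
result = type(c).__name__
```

a is int; b is int; c is int; result = 'int'

'int'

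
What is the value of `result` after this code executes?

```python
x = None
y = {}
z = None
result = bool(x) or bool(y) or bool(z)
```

x = None; y = {}; z = None; result = False

False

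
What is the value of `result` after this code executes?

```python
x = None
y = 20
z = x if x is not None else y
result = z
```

x = None; y = 20; z = 20; result = 20

20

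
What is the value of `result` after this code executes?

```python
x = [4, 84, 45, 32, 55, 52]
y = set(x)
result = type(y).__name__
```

x is list; y is set; result = 'set'

'set'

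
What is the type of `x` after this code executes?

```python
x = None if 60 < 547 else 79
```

60 < 547 is True, so the if branch is taken

NoneType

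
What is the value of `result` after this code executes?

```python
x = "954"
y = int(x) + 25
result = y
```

x = '954'; y = 979; result = 979

979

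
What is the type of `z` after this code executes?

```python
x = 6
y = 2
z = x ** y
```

positive int ** positive int = int

int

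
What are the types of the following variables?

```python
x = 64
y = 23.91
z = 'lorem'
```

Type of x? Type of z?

x is assigned a bare integer (no decimal point), so it is an int; z is assigned a quoted string literal, so it is a str

int, str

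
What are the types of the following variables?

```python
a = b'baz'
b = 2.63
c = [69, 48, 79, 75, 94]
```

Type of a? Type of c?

a is assigned a bytes literal (b'...' prefix); c is assigned a list literal (square brackets)

bytes, list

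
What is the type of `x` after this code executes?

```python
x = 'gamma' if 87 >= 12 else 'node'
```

Both branches of conditional are str

str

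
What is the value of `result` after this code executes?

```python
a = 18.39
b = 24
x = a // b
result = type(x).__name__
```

a is float; b is int; x is float; result = 'float'

'float'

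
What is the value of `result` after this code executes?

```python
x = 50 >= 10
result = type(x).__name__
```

x is bool; result = 'bool'

'bool'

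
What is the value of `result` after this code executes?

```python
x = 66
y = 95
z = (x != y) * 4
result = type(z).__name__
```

x is int; y is int; z is int; result = 'int'

'int'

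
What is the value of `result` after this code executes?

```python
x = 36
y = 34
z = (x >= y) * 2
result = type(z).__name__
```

x is int; y is int; z is int; result = 'int'

'int'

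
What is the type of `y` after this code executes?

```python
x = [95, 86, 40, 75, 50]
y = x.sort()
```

list.sort() returns None (mutates in place)

NoneType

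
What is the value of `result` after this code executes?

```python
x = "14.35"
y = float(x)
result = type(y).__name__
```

x is str; y is float; result = 'float'

'float'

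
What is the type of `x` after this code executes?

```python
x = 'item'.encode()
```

str.encode() returns bytes

bytes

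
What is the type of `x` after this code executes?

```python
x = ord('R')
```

ord() returns int (code point)

int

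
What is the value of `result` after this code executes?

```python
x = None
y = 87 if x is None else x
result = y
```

x = None; y = 87; result = 87

87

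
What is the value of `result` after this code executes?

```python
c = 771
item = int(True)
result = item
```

c = 771; item = 1; result = 1

1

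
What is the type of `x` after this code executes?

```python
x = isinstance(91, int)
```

isinstance() returns bool

bool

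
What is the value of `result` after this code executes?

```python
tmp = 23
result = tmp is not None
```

tmp = 23; result = True

True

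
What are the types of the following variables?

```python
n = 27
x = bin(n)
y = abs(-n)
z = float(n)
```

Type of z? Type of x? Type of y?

float() returns float; bin() returns str; abs() of int returns int

float, str, int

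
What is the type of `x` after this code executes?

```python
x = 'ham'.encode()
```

str.encode() returns bytes

bytes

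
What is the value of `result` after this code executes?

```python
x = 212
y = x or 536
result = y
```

x = 212; y = 212; result = 212

212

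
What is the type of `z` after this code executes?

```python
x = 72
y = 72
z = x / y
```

int / int = float

float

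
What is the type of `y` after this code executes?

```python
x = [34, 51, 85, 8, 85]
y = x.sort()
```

list.sort() returns None (mutates in place)

NoneType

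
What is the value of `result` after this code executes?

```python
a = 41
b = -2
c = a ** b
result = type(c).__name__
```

a is int; b is int; c is float; result = 'float'

'float'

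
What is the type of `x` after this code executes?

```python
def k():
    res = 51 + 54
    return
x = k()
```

Bare return returns None

NoneType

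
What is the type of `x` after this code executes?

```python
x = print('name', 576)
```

print() returns None

NoneType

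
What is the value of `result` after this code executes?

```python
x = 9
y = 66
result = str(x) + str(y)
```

x = 9; y = 66; result = '966'

'966'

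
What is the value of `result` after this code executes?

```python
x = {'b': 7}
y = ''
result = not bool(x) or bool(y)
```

x = {'b': 7}; y = ''; result = False

False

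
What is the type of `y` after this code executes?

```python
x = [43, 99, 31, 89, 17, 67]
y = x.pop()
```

list.pop() returns the popped element

int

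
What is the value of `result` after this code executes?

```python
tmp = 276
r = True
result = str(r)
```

tmp = 276; r = True; result = 'True'

'True'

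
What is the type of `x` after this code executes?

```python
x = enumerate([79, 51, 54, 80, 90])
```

enumerate() returns an enumerate object

enumerate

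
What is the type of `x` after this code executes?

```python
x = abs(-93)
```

abs() of int returns int

int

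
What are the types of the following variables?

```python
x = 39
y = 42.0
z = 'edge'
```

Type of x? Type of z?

x is assigned a bare integer (no decimal point), so it is an int; z is assigned a quoted string literal, so it is a str

int, str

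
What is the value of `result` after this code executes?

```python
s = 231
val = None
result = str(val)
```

s = 231; val = None; result = 'None'

'None'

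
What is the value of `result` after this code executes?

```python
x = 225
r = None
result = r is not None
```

x = 225; r = None; result = False

False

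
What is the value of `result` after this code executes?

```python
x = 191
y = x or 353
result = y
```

x = 191; y = 191; result = 191

191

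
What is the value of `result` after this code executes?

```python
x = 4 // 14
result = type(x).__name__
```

x is int; result = 'int'

'int'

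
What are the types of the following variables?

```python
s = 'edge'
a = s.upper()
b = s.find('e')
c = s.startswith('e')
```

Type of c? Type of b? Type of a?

startswith() returns bool; find() returns int; upper() returns str

bool, int, str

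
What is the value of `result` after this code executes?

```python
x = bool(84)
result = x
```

x = True; result = True

True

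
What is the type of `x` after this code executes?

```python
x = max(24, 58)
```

max() of ints returns int

int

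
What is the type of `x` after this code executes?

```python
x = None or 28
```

'or' with None returns the other truthy value

int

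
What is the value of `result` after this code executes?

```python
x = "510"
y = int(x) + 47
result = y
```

x = '510'; y = 557; result = 557

557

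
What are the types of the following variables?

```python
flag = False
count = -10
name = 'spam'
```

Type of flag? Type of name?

flag is assigned the constant False, which has type bool; name is assigned a quoted string literal, so it is a str

bool, str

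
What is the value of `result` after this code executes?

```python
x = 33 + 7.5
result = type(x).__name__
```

x is float; result = 'float'

'float'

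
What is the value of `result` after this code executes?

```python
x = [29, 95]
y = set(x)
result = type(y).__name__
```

x is list; y is set; result = 'set'

'set'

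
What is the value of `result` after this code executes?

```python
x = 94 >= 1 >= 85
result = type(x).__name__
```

x is bool; result = 'bool'

'bool'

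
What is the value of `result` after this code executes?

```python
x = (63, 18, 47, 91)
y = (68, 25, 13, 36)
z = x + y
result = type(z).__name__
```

x is tuple; y is tuple; z is tuple; result = 'tuple'

'tuple'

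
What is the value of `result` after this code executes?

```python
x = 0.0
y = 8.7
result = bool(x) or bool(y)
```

x = 0.0; y = 8.7; result = True

True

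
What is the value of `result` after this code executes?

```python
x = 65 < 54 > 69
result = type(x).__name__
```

x is bool; result = 'bool'

'bool'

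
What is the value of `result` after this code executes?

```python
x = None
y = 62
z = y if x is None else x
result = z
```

x = None; y = 62; z = 62; result = 62

62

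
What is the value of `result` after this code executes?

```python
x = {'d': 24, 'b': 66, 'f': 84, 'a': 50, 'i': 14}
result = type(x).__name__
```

x is dict; result = 'dict'

'dict'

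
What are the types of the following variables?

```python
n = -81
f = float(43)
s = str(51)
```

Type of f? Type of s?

f is assigned the result of calling float(), which returns a float; s is assigned the result of calling str(), which returns a str

float, str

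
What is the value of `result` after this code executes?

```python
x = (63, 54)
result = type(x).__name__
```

x is tuple; result = 'tuple'

'tuple'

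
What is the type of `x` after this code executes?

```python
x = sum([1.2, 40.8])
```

sum() of floats returns float

float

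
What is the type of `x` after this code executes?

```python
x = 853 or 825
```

'or' returns first truthy value (int)

int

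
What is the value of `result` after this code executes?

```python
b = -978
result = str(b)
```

b = -978; result = '-978'

'-978'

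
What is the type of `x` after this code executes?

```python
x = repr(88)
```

repr() returns str

str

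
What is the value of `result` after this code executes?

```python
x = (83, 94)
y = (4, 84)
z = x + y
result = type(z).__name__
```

x is tuple; y is tuple; z is tuple; result = 'tuple'

'tuple'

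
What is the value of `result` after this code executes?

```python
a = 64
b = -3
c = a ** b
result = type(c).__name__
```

a is int; b is int; c is float; result = 'float'

'float'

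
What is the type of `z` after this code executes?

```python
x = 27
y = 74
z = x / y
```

int / int = float

float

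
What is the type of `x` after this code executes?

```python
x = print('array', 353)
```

print() returns None

NoneType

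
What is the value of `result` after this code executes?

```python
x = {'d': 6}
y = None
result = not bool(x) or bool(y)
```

x = {'d': 6}; y = None; result = False

False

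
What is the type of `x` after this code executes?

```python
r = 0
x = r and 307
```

'and' returns first falsy value (0 is int)

int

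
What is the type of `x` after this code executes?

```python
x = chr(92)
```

chr() returns str (single char)

str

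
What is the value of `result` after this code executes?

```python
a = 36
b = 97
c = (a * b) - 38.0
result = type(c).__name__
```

a is int; b is int; c is float; result = 'float'

'float'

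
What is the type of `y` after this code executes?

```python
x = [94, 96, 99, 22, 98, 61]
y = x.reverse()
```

list.reverse() returns None

NoneType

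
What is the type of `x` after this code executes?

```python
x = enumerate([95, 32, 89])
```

enumerate() returns an enumerate object

enumerate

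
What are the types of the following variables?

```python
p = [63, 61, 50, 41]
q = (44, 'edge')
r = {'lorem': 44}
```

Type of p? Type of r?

p is assigned a list literal (square brackets); r is assigned a dict literal ({key: value})

list, dict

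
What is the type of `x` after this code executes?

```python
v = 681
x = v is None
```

'is' comparison returns bool

bool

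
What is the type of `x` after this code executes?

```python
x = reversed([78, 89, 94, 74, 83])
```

reversed() on a list returns list_reverseiterator

list_reverseiterator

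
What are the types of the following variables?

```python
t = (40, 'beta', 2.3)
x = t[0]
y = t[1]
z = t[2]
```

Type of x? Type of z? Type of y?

tuple[0] is int; tuple[2] is float; tuple[1] is str

int, float, str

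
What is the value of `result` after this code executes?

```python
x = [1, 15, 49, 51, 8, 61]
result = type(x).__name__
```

x is list; result = 'list'

'list'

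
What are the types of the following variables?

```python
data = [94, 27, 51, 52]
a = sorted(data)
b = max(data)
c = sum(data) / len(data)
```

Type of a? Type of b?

sorted() returns list; max of ints returns int

list, int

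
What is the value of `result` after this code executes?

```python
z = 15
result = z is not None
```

z = 15; result = True

True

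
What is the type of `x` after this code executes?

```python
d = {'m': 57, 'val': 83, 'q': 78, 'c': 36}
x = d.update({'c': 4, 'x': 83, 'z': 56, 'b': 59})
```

dict.update() returns None

NoneType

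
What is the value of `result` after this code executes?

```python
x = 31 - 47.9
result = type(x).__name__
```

x is float; result = 'float'

'float'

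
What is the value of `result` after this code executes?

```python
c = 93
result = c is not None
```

c = 93; result = True

True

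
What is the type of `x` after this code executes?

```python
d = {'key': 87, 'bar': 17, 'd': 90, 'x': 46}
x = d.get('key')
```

dict.get() returns value type when found

int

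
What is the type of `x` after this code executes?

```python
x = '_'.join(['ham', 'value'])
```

str.join() returns str

str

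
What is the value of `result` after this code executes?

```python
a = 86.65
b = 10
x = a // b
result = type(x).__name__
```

a is float; b is int; x is float; result = 'float'

'float'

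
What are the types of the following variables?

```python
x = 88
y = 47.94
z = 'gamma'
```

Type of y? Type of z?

y is assigned a number with a decimal point, so it is a float; z is assigned a quoted string literal, so it is a str

float, str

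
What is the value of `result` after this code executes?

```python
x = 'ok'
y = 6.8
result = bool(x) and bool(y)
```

x = 'ok'; y = 6.8; result = True

True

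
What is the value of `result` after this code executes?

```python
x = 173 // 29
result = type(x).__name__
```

x is int; result = 'int'

'int'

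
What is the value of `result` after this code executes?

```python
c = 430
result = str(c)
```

c = 430; result = '430'

'430'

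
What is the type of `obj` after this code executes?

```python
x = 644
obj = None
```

None has type NoneType

NoneType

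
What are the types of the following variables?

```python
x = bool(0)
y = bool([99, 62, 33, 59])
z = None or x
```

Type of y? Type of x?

bool() returns bool; bool() returns bool

bool, bool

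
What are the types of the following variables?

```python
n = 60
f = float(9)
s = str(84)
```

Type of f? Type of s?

f is assigned the result of calling float(), which returns a float; s is assigned the result of calling str(), which returns a str

float, str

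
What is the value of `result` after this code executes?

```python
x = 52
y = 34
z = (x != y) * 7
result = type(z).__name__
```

x is int; y is int; z is int; result = 'int'

'int'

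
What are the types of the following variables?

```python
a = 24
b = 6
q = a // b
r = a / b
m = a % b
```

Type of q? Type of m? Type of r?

// returns int; % of ints returns int; / returns float

int, int, float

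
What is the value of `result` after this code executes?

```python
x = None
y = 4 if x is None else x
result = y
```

x = None; y = 4; result = 4

4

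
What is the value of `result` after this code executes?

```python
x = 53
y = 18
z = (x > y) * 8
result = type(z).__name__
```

x is int; y is int; z is int; result = 'int'

'int'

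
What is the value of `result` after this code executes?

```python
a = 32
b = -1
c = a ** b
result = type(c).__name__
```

a is int; b is int; c is float; result = 'float'

'float'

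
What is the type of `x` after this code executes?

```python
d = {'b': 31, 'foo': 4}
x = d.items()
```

dict.items() returns dict_items view

dict_items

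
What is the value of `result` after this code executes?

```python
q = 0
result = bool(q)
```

q = 0; result = False

False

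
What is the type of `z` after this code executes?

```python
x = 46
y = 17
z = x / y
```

int / int = float

float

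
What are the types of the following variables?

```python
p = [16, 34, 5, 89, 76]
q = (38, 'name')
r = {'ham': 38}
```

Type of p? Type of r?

p is assigned a list literal (square brackets); r is assigned a dict literal ({key: value})

list, dict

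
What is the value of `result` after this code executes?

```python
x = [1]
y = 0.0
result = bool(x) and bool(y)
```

x = [1]; y = 0.0; result = False

False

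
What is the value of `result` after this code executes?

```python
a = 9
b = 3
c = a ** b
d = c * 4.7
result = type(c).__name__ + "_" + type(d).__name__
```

a is int; b is int; c is int; d is float; result = 'int_float'

'int_float'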